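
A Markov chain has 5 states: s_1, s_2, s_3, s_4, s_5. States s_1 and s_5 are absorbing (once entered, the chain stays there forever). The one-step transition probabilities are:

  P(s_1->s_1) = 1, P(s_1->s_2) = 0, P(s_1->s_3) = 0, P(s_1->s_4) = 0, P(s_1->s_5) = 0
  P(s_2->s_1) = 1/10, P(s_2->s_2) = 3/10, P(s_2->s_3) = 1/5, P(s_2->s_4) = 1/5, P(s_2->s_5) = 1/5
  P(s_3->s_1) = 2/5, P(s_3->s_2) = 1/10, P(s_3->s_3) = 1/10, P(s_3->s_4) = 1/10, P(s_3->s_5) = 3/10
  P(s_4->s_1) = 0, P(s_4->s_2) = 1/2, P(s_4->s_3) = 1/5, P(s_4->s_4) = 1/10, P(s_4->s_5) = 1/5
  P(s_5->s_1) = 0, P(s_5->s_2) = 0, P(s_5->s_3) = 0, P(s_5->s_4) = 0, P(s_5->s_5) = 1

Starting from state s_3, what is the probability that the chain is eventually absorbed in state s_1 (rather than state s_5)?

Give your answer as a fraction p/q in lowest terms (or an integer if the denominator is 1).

Answer: 226/431

Derivation:
Let a_i = P(absorbed in s_1 | start in state i).
Boundary conditions: a_s_1 = 1, a_s_5 = 0.
For each transient state i, a_i = sum_j P(i->j) * a_j:
  a_s_2 = 1/10*a_s_1 + 3/10*a_s_2 + 1/5*a_s_3 + 1/5*a_s_4 + 1/5*a_s_5
  a_s_3 = 2/5*a_s_1 + 1/10*a_s_2 + 1/10*a_s_3 + 1/10*a_s_4 + 3/10*a_s_5
  a_s_4 = 0*a_s_1 + 1/2*a_s_2 + 1/5*a_s_3 + 1/10*a_s_4 + 1/5*a_s_5

Substituting a_s_1 = 1 and a_s_5 = 0, rearrange to (I - Q) a = r where r[i] = P(i -> s_1):
  [7/10, -1/5, -1/5] . (a_s_2, a_s_3, a_s_4) = 1/10
  [-1/10, 9/10, -1/10] . (a_s_2, a_s_3, a_s_4) = 2/5
  [-1/2, -1/5, 9/10] . (a_s_2, a_s_3, a_s_4) = 0

Solving yields:
  a_s_2 = 167/431
  a_s_3 = 226/431
  a_s_4 = 143/431

Starting state is s_3, so the absorption probability is a_s_3 = 226/431.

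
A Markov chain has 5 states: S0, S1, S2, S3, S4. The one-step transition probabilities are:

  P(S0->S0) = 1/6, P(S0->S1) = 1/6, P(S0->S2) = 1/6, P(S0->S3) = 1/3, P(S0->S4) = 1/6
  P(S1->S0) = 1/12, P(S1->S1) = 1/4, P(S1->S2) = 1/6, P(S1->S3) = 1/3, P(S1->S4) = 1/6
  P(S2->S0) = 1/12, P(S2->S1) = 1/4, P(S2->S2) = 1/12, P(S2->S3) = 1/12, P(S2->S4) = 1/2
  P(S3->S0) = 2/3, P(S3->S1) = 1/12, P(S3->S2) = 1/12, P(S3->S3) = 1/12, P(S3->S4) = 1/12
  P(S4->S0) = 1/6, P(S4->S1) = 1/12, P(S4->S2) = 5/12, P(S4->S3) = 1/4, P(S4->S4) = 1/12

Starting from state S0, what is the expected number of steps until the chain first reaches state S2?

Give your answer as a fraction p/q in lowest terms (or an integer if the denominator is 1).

Answer: 291/52

Derivation:
Let h_i = expected steps to first reach S2 from state i.
Boundary: h_S2 = 0.
First-step equations for the other states:
  h_S0 = 1 + 1/6*h_S0 + 1/6*h_S1 + 1/6*h_S2 + 1/3*h_S3 + 1/6*h_S4
  h_S1 = 1 + 1/12*h_S0 + 1/4*h_S1 + 1/6*h_S2 + 1/3*h_S3 + 1/6*h_S4
  h_S3 = 1 + 2/3*h_S0 + 1/12*h_S1 + 1/12*h_S2 + 1/12*h_S3 + 1/12*h_S4
  h_S4 = 1 + 1/6*h_S0 + 1/12*h_S1 + 5/12*h_S2 + 1/4*h_S3 + 1/12*h_S4

Substituting h_S2 = 0 and rearranging gives the linear system (I - Q) h = 1:
  [5/6, -1/6, -1/3, -1/6] . (h_S0, h_S1, h_S3, h_S4) = 1
  [-1/12, 3/4, -1/3, -1/6] . (h_S0, h_S1, h_S3, h_S4) = 1
  [-2/3, -1/12, 11/12, -1/12] . (h_S0, h_S1, h_S3, h_S4) = 1
  [-1/6, -1/12, -1/4, 11/12] . (h_S0, h_S1, h_S3, h_S4) = 1

Solving yields:
  h_S0 = 291/52
  h_S1 = 291/52
  h_S3 = 315/52
  h_S4 = 111/26

Starting state is S0, so the expected hitting time is h_S0 = 291/52.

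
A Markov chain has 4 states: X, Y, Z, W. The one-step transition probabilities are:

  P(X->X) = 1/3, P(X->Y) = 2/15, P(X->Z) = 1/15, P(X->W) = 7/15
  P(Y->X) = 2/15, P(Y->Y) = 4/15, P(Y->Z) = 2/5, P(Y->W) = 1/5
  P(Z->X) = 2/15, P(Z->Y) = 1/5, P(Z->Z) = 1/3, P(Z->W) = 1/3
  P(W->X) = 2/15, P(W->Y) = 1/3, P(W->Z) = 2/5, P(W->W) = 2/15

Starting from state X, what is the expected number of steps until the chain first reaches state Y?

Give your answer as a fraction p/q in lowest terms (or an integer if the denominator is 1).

Let h_i = expected steps to first reach Y from state i.
Boundary: h_Y = 0.
First-step equations for the other states:
  h_X = 1 + 1/3*h_X + 2/15*h_Y + 1/15*h_Z + 7/15*h_W
  h_Z = 1 + 2/15*h_X + 1/5*h_Y + 1/3*h_Z + 1/3*h_W
  h_W = 1 + 2/15*h_X + 1/3*h_Y + 2/5*h_Z + 2/15*h_W

Substituting h_Y = 0 and rearranging gives the linear system (I - Q) h = 1:
  [2/3, -1/15, -7/15] . (h_X, h_Z, h_W) = 1
  [-2/15, 2/3, -1/3] . (h_X, h_Z, h_W) = 1
  [-2/15, -2/5, 13/15] . (h_X, h_Z, h_W) = 1

Solving yields:
  h_X = 345/74
  h_Z = 162/37
  h_W = 144/37

Starting state is X, so the expected hitting time is h_X = 345/74.

Answer: 345/74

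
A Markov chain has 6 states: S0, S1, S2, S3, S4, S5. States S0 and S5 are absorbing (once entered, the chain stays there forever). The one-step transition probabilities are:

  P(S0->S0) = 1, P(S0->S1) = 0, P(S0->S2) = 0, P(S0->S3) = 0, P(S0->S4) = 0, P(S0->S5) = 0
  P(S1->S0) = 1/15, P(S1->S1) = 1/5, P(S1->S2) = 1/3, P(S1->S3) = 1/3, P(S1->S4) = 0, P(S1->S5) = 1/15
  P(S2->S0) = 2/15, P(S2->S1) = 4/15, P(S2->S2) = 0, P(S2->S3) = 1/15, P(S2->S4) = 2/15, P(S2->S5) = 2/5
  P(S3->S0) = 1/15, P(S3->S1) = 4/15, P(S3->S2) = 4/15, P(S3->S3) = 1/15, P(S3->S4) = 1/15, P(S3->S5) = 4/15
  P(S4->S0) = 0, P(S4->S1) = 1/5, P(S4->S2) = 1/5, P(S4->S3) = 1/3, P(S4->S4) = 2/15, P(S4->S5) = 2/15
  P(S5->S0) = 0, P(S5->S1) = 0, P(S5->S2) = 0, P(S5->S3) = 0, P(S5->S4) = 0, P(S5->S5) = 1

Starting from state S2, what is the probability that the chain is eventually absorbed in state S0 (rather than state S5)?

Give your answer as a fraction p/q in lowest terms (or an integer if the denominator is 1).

Answer: 1717/6684

Derivation:
Let a_i = P(absorbed in S0 | start in state i).
Boundary conditions: a_S0 = 1, a_S5 = 0.
For each transient state i, a_i = sum_j P(i->j) * a_j:
  a_S1 = 1/15*a_S0 + 1/5*a_S1 + 1/3*a_S2 + 1/3*a_S3 + 0*a_S4 + 1/15*a_S5
  a_S2 = 2/15*a_S0 + 4/15*a_S1 + 0*a_S2 + 1/15*a_S3 + 2/15*a_S4 + 2/5*a_S5
  a_S3 = 1/15*a_S0 + 4/15*a_S1 + 4/15*a_S2 + 1/15*a_S3 + 1/15*a_S4 + 4/15*a_S5
  a_S4 = 0*a_S0 + 1/5*a_S1 + 1/5*a_S2 + 1/3*a_S3 + 2/15*a_S4 + 2/15*a_S5

Substituting a_S0 = 1 and a_S5 = 0, rearrange to (I - Q) a = r where r[i] = P(i -> S0):
  [4/5, -1/3, -1/3, 0] . (a_S1, a_S2, a_S3, a_S4) = 1/15
  [-4/15, 1, -1/15, -2/15] . (a_S1, a_S2, a_S3, a_S4) = 2/15
  [-4/15, -4/15, 14/15, -1/15] . (a_S1, a_S2, a_S3, a_S4) = 1/15
  [-1/5, -1/5, -1/3, 13/15] . (a_S1, a_S2, a_S3, a_S4) = 0

Solving yields:
  a_S1 = 488/1671
  a_S2 = 1717/6684
  a_S3 = 1631/6684
  a_S4 = 737/3342

Starting state is S2, so the absorption probability is a_S2 = 1717/6684.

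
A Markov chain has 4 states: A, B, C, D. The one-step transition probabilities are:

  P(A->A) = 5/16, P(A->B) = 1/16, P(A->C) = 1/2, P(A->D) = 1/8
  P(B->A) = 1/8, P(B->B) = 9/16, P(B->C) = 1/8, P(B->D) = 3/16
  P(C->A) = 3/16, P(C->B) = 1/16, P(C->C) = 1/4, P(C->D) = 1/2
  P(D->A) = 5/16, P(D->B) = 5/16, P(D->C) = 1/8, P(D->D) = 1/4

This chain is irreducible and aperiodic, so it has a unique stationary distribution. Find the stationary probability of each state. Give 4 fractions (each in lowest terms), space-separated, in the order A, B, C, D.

Answer: 101/432 167/648 35/144 43/162

Derivation:
The stationary distribution satisfies pi = pi * P, i.e.:
  pi_A = 5/16*pi_A + 1/8*pi_B + 3/16*pi_C + 5/16*pi_D
  pi_B = 1/16*pi_A + 9/16*pi_B + 1/16*pi_C + 5/16*pi_D
  pi_C = 1/2*pi_A + 1/8*pi_B + 1/4*pi_C + 1/8*pi_D
  pi_D = 1/8*pi_A + 3/16*pi_B + 1/2*pi_C + 1/4*pi_D
with normalization: pi_A + pi_B + pi_C + pi_D = 1.

Using the first 3 balance equations plus normalization, the linear system A*pi = b is:
  [-11/16, 1/8, 3/16, 5/16] . pi = 0
  [1/16, -7/16, 1/16, 5/16] . pi = 0
  [1/2, 1/8, -3/4, 1/8] . pi = 0
  [1, 1, 1, 1] . pi = 1

Solving yields:
  pi_A = 101/432
  pi_B = 167/648
  pi_C = 35/144
  pi_D = 43/162

Verification (pi * P):
  101/432*5/16 + 167/648*1/8 + 35/144*3/16 + 43/162*5/16 = 101/432 = pi_A  (ok)
  101/432*1/16 + 167/648*9/16 + 35/144*1/16 + 43/162*5/16 = 167/648 = pi_B  (ok)
  101/432*1/2 + 167/648*1/8 + 35/144*1/4 + 43/162*1/8 = 35/144 = pi_C  (ok)
  101/432*1/8 + 167/648*3/16 + 35/144*1/2 + 43/162*1/4 = 43/162 = pi_D  (ok)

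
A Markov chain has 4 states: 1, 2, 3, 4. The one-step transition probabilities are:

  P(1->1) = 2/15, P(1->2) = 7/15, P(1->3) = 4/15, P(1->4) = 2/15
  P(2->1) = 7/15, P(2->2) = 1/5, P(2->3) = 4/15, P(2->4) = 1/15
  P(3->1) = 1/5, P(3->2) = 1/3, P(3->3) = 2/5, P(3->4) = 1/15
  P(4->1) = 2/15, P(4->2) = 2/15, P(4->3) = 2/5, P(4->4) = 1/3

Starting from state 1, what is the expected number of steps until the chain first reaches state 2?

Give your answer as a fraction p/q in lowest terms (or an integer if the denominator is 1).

Answer: 1185/446

Derivation:
Let h_i = expected steps to first reach 2 from state i.
Boundary: h_2 = 0.
First-step equations for the other states:
  h_1 = 1 + 2/15*h_1 + 7/15*h_2 + 4/15*h_3 + 2/15*h_4
  h_3 = 1 + 1/5*h_1 + 1/3*h_2 + 2/5*h_3 + 1/15*h_4
  h_4 = 1 + 2/15*h_1 + 2/15*h_2 + 2/5*h_3 + 1/3*h_4

Substituting h_2 = 0 and rearranging gives the linear system (I - Q) h = 1:
  [13/15, -4/15, -2/15] . (h_1, h_3, h_4) = 1
  [-1/5, 3/5, -1/15] . (h_1, h_3, h_4) = 1
  [-2/15, -2/5, 2/3] . (h_1, h_3, h_4) = 1

Solving yields:
  h_1 = 1185/446
  h_3 = 2655/892
  h_4 = 3405/892

Starting state is 1, so the expected hitting time is h_1 = 1185/446.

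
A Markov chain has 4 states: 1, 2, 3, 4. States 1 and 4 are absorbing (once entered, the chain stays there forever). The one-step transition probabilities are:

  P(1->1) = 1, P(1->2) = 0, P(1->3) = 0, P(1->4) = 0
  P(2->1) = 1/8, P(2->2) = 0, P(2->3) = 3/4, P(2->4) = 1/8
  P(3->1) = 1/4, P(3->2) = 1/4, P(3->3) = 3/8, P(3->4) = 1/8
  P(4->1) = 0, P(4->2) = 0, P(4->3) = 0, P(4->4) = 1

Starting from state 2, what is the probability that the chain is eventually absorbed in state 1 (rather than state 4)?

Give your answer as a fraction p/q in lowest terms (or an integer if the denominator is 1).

Answer: 17/28

Derivation:
Let a_i = P(absorbed in 1 | start in state i).
Boundary conditions: a_1 = 1, a_4 = 0.
For each transient state i, a_i = sum_j P(i->j) * a_j:
  a_2 = 1/8*a_1 + 0*a_2 + 3/4*a_3 + 1/8*a_4
  a_3 = 1/4*a_1 + 1/4*a_2 + 3/8*a_3 + 1/8*a_4

Substituting a_1 = 1 and a_4 = 0, rearrange to (I - Q) a = r where r[i] = P(i -> 1):
  [1, -3/4] . (a_2, a_3) = 1/8
  [-1/4, 5/8] . (a_2, a_3) = 1/4

Solving yields:
  a_2 = 17/28
  a_3 = 9/14

Starting state is 2, so the absorption probability is a_2 = 17/28.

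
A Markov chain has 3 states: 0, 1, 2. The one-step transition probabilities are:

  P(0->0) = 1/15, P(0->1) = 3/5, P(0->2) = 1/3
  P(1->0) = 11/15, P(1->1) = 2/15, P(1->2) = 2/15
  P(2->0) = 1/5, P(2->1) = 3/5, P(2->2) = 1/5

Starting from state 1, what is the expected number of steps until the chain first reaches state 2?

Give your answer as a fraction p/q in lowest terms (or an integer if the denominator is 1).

Answer: 375/83

Derivation:
Let h_i = expected steps to first reach 2 from state i.
Boundary: h_2 = 0.
First-step equations for the other states:
  h_0 = 1 + 1/15*h_0 + 3/5*h_1 + 1/3*h_2
  h_1 = 1 + 11/15*h_0 + 2/15*h_1 + 2/15*h_2

Substituting h_2 = 0 and rearranging gives the linear system (I - Q) h = 1:
  [14/15, -3/5] . (h_0, h_1) = 1
  [-11/15, 13/15] . (h_0, h_1) = 1

Solving yields:
  h_0 = 330/83
  h_1 = 375/83

Starting state is 1, so the expected hitting time is h_1 = 375/83.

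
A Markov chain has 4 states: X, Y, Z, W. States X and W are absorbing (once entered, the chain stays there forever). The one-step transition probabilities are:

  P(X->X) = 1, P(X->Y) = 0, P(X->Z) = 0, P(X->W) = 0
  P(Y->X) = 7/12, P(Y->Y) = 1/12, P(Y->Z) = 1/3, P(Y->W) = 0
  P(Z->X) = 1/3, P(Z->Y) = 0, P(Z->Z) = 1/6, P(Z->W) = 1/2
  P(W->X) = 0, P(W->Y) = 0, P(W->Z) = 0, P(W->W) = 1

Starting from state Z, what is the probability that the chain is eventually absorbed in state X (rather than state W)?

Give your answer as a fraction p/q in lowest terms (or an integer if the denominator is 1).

Answer: 2/5

Derivation:
Let a_i = P(absorbed in X | start in state i).
Boundary conditions: a_X = 1, a_W = 0.
For each transient state i, a_i = sum_j P(i->j) * a_j:
  a_Y = 7/12*a_X + 1/12*a_Y + 1/3*a_Z + 0*a_W
  a_Z = 1/3*a_X + 0*a_Y + 1/6*a_Z + 1/2*a_W

Substituting a_X = 1 and a_W = 0, rearrange to (I - Q) a = r where r[i] = P(i -> X):
  [11/12, -1/3] . (a_Y, a_Z) = 7/12
  [0, 5/6] . (a_Y, a_Z) = 1/3

Solving yields:
  a_Y = 43/55
  a_Z = 2/5

Starting state is Z, so the absorption probability is a_Z = 2/5.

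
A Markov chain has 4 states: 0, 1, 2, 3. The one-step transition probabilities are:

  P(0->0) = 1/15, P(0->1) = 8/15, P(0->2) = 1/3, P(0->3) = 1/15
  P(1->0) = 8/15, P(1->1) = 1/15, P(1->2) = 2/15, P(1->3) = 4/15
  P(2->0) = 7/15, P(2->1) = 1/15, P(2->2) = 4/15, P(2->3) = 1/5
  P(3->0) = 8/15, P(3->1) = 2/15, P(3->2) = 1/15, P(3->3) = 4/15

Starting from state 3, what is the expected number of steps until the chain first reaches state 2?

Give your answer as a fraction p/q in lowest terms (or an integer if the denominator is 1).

Answer: 1320/239

Derivation:
Let h_i = expected steps to first reach 2 from state i.
Boundary: h_2 = 0.
First-step equations for the other states:
  h_0 = 1 + 1/15*h_0 + 8/15*h_1 + 1/3*h_2 + 1/15*h_3
  h_1 = 1 + 8/15*h_0 + 1/15*h_1 + 2/15*h_2 + 4/15*h_3
  h_3 = 1 + 8/15*h_0 + 2/15*h_1 + 1/15*h_2 + 4/15*h_3

Substituting h_2 = 0 and rearranging gives the linear system (I - Q) h = 1:
  [14/15, -8/15, -1/15] . (h_0, h_1, h_3) = 1
  [-8/15, 14/15, -4/15] . (h_0, h_1, h_3) = 1
  [-8/15, -2/15, 11/15] . (h_0, h_1, h_3) = 1

Solving yields:
  h_0 = 2115/478
  h_1 = 2475/478
  h_3 = 1320/239

Starting state is 3, so the expected hitting time is h_3 = 1320/239.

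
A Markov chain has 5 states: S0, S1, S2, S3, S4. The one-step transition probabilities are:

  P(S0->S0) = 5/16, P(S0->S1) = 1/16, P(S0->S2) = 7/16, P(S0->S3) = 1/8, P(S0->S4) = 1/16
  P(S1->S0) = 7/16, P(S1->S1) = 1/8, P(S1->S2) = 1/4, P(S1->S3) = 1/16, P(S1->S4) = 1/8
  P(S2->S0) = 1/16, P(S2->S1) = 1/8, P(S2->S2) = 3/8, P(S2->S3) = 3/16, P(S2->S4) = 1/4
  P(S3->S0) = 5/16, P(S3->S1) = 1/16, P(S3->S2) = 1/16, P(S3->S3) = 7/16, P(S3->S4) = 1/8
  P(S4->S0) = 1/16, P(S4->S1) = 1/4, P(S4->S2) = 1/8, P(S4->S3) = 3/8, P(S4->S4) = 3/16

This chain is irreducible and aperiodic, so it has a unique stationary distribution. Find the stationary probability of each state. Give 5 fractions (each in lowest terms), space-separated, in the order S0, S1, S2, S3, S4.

Answer: 4851/21652 1239/10826 5591/21652 5423/21652 3309/21652

Derivation:
The stationary distribution satisfies pi = pi * P, i.e.:
  pi_S0 = 5/16*pi_S0 + 7/16*pi_S1 + 1/16*pi_S2 + 5/16*pi_S3 + 1/16*pi_S4
  pi_S1 = 1/16*pi_S0 + 1/8*pi_S1 + 1/8*pi_S2 + 1/16*pi_S3 + 1/4*pi_S4
  pi_S2 = 7/16*pi_S0 + 1/4*pi_S1 + 3/8*pi_S2 + 1/16*pi_S3 + 1/8*pi_S4
  pi_S3 = 1/8*pi_S0 + 1/16*pi_S1 + 3/16*pi_S2 + 7/16*pi_S3 + 3/8*pi_S4
  pi_S4 = 1/16*pi_S0 + 1/8*pi_S1 + 1/4*pi_S2 + 1/8*pi_S3 + 3/16*pi_S4
with normalization: pi_S0 + pi_S1 + pi_S2 + pi_S3 + pi_S4 = 1.

Using the first 4 balance equations plus normalization, the linear system A*pi = b is:
  [-11/16, 7/16, 1/16, 5/16, 1/16] . pi = 0
  [1/16, -7/8, 1/8, 1/16, 1/4] . pi = 0
  [7/16, 1/4, -5/8, 1/16, 1/8] . pi = 0
  [1/8, 1/16, 3/16, -9/16, 3/8] . pi = 0
  [1, 1, 1, 1, 1] . pi = 1

Solving yields:
  pi_S0 = 4851/21652
  pi_S1 = 1239/10826
  pi_S2 = 5591/21652
  pi_S3 = 5423/21652
  pi_S4 = 3309/21652

Verification (pi * P):
  4851/21652*5/16 + 1239/10826*7/16 + 5591/21652*1/16 + 5423/21652*5/16 + 3309/21652*1/16 = 4851/21652 = pi_S0  (ok)
  4851/21652*1/16 + 1239/10826*1/8 + 5591/21652*1/8 + 5423/21652*1/16 + 3309/21652*1/4 = 1239/10826 = pi_S1  (ok)
  4851/21652*7/16 + 1239/10826*1/4 + 5591/21652*3/8 + 5423/21652*1/16 + 3309/21652*1/8 = 5591/21652 = pi_S2  (ok)
  4851/21652*1/8 + 1239/10826*1/16 + 5591/21652*3/16 + 5423/21652*7/16 + 3309/21652*3/8 = 5423/21652 = pi_S3  (ok)
  4851/21652*1/16 + 1239/10826*1/8 + 5591/21652*1/4 + 5423/21652*1/8 + 3309/21652*3/16 = 3309/21652 = pi_S4  (ok)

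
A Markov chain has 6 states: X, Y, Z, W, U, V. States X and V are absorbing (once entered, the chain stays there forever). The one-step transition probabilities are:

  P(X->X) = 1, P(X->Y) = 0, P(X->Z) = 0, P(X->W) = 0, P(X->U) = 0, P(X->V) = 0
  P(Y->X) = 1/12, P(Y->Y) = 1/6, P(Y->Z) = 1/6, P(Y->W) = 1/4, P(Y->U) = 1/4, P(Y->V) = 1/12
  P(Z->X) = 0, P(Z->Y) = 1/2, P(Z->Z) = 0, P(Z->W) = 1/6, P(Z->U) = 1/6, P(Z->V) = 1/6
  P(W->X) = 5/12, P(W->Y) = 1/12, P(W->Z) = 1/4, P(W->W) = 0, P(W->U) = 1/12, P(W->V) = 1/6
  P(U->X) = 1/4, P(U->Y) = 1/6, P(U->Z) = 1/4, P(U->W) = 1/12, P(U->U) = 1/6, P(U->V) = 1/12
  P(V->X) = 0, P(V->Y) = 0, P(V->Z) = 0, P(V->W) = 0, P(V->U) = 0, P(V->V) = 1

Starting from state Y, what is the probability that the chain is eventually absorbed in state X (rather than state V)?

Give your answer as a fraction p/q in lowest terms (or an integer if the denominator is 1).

Answer: 1261/2159

Derivation:
Let a_i = P(absorbed in X | start in state i).
Boundary conditions: a_X = 1, a_V = 0.
For each transient state i, a_i = sum_j P(i->j) * a_j:
  a_Y = 1/12*a_X + 1/6*a_Y + 1/6*a_Z + 1/4*a_W + 1/4*a_U + 1/12*a_V
  a_Z = 0*a_X + 1/2*a_Y + 0*a_Z + 1/6*a_W + 1/6*a_U + 1/6*a_V
  a_W = 5/12*a_X + 1/12*a_Y + 1/4*a_Z + 0*a_W + 1/12*a_U + 1/6*a_V
  a_U = 1/4*a_X + 1/6*a_Y + 1/4*a_Z + 1/12*a_W + 1/6*a_U + 1/12*a_V

Substituting a_X = 1 and a_V = 0, rearrange to (I - Q) a = r where r[i] = P(i -> X):
  [5/6, -1/6, -1/4, -1/4] . (a_Y, a_Z, a_W, a_U) = 1/12
  [-1/2, 1, -1/6, -1/6] . (a_Y, a_Z, a_W, a_U) = 0
  [-1/12, -1/4, 1, -1/12] . (a_Y, a_Z, a_W, a_U) = 5/12
  [-1/6, -1/4, -1/12, 5/6] . (a_Y, a_Z, a_W, a_U) = 1/4

Solving yields:
  a_Y = 1261/2159
  a_Z = 1090/2159
  a_W = 1391/2159
  a_U = 1366/2159

Starting state is Y, so the absorption probability is a_Y = 1261/2159.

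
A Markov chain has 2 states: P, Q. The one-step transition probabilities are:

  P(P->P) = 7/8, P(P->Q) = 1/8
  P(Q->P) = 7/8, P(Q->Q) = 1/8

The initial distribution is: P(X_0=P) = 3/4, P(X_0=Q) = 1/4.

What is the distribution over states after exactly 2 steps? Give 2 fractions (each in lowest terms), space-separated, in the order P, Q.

Propagating the distribution step by step (d_{t+1} = d_t * P):
d_0 = (P=3/4, Q=1/4)
  d_1[P] = 3/4*7/8 + 1/4*7/8 = 7/8
  d_1[Q] = 3/4*1/8 + 1/4*1/8 = 1/8
d_1 = (P=7/8, Q=1/8)
  d_2[P] = 7/8*7/8 + 1/8*7/8 = 7/8
  d_2[Q] = 7/8*1/8 + 1/8*1/8 = 1/8
d_2 = (P=7/8, Q=1/8)

Answer: 7/8 1/8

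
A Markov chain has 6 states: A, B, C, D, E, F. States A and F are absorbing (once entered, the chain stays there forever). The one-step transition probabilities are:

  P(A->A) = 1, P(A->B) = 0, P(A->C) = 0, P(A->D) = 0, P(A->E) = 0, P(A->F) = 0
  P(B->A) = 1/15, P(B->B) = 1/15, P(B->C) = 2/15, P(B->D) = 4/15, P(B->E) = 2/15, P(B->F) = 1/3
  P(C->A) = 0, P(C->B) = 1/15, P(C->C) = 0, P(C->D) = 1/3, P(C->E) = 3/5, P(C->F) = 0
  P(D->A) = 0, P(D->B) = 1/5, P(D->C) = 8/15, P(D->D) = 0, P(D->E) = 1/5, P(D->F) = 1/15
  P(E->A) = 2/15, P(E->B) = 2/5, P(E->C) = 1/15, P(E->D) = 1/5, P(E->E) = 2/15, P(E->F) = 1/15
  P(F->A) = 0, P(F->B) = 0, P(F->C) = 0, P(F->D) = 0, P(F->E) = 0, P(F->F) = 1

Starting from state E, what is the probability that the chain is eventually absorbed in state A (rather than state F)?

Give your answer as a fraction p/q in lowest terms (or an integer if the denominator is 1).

Let a_i = P(absorbed in A | start in state i).
Boundary conditions: a_A = 1, a_F = 0.
For each transient state i, a_i = sum_j P(i->j) * a_j:
  a_B = 1/15*a_A + 1/15*a_B + 2/15*a_C + 4/15*a_D + 2/15*a_E + 1/3*a_F
  a_C = 0*a_A + 1/15*a_B + 0*a_C + 1/3*a_D + 3/5*a_E + 0*a_F
  a_D = 0*a_A + 1/5*a_B + 8/15*a_C + 0*a_D + 1/5*a_E + 1/15*a_F
  a_E = 2/15*a_A + 2/5*a_B + 1/15*a_C + 1/5*a_D + 2/15*a_E + 1/15*a_F

Substituting a_A = 1 and a_F = 0, rearrange to (I - Q) a = r where r[i] = P(i -> A):
  [14/15, -2/15, -4/15, -2/15] . (a_B, a_C, a_D, a_E) = 1/15
  [-1/15, 1, -1/3, -3/5] . (a_B, a_C, a_D, a_E) = 0
  [-1/5, -8/15, 1, -1/5] . (a_B, a_C, a_D, a_E) = 0
  [-2/5, -1/15, -1/5, 13/15] . (a_B, a_C, a_D, a_E) = 2/15

Solving yields:
  a_B = 2090/7933
  a_C = 2745/7933
  a_D = 4951/15866
  a_E = 5935/15866

Starting state is E, so the absorption probability is a_E = 5935/15866.

Answer: 5935/15866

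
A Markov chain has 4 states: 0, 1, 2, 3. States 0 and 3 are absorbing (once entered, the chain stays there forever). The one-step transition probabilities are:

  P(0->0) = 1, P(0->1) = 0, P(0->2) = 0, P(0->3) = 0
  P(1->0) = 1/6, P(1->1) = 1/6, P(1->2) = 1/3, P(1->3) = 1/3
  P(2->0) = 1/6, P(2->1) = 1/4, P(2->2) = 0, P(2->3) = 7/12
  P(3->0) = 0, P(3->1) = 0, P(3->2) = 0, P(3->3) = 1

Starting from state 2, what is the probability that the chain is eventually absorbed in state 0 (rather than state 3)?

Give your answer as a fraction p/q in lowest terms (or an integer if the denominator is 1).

Answer: 13/54

Derivation:
Let a_i = P(absorbed in 0 | start in state i).
Boundary conditions: a_0 = 1, a_3 = 0.
For each transient state i, a_i = sum_j P(i->j) * a_j:
  a_1 = 1/6*a_0 + 1/6*a_1 + 1/3*a_2 + 1/3*a_3
  a_2 = 1/6*a_0 + 1/4*a_1 + 0*a_2 + 7/12*a_3

Substituting a_0 = 1 and a_3 = 0, rearrange to (I - Q) a = r where r[i] = P(i -> 0):
  [5/6, -1/3] . (a_1, a_2) = 1/6
  [-1/4, 1] . (a_1, a_2) = 1/6

Solving yields:
  a_1 = 8/27
  a_2 = 13/54

Starting state is 2, so the absorption probability is a_2 = 13/54.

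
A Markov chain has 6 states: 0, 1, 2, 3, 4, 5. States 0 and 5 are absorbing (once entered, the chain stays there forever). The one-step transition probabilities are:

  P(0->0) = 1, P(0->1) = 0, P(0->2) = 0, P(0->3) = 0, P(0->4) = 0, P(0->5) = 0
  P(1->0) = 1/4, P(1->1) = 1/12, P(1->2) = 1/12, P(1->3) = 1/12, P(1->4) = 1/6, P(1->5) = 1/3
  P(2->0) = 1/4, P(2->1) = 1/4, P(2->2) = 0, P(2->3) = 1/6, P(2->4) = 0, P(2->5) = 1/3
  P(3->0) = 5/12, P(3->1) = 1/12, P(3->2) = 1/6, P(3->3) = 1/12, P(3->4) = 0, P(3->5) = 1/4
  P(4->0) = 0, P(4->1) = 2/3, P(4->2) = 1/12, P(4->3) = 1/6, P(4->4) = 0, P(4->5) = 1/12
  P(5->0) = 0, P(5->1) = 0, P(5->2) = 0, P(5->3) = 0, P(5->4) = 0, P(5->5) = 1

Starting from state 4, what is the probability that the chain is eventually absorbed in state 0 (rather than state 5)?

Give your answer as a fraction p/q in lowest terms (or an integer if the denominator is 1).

Let a_i = P(absorbed in 0 | start in state i).
Boundary conditions: a_0 = 1, a_5 = 0.
For each transient state i, a_i = sum_j P(i->j) * a_j:
  a_1 = 1/4*a_0 + 1/12*a_1 + 1/12*a_2 + 1/12*a_3 + 1/6*a_4 + 1/3*a_5
  a_2 = 1/4*a_0 + 1/4*a_1 + 0*a_2 + 1/6*a_3 + 0*a_4 + 1/3*a_5
  a_3 = 5/12*a_0 + 1/12*a_1 + 1/6*a_2 + 1/12*a_3 + 0*a_4 + 1/4*a_5
  a_4 = 0*a_0 + 2/3*a_1 + 1/12*a_2 + 1/6*a_3 + 0*a_4 + 1/12*a_5

Substituting a_0 = 1 and a_5 = 0, rearrange to (I - Q) a = r where r[i] = P(i -> 0):
  [11/12, -1/12, -1/12, -1/6] . (a_1, a_2, a_3, a_4) = 1/4
  [-1/4, 1, -1/6, 0] . (a_1, a_2, a_3, a_4) = 1/4
  [-1/12, -1/6, 11/12, 0] . (a_1, a_2, a_3, a_4) = 5/12
  [-2/3, -1/12, -1/6, 1] . (a_1, a_2, a_3, a_4) = 0

Solving yields:
  a_1 = 3133/7035
  a_2 = 92/201
  a_3 = 1356/2345
  a_4 = 607/1407

Starting state is 4, so the absorption probability is a_4 = 607/1407.

Answer: 607/1407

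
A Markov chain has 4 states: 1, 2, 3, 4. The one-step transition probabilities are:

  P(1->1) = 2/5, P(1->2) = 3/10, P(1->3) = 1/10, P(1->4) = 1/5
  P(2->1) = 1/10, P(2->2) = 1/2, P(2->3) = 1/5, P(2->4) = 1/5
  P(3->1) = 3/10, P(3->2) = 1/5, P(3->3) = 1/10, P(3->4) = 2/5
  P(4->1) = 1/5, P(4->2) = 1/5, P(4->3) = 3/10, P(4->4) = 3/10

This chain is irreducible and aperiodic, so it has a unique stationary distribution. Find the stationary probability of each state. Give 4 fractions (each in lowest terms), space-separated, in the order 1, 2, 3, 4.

The stationary distribution satisfies pi = pi * P, i.e.:
  pi_1 = 2/5*pi_1 + 1/10*pi_2 + 3/10*pi_3 + 1/5*pi_4
  pi_2 = 3/10*pi_1 + 1/2*pi_2 + 1/5*pi_3 + 1/5*pi_4
  pi_3 = 1/10*pi_1 + 1/5*pi_2 + 1/10*pi_3 + 3/10*pi_4
  pi_4 = 1/5*pi_1 + 1/5*pi_2 + 2/5*pi_3 + 3/10*pi_4
with normalization: pi_1 + pi_2 + pi_3 + pi_4 = 1.

Using the first 3 balance equations plus normalization, the linear system A*pi = b is:
  [-3/5, 1/10, 3/10, 1/5] . pi = 0
  [3/10, -1/2, 1/5, 1/5] . pi = 0
  [1/10, 1/5, -9/10, 3/10] . pi = 0
  [1, 1, 1, 1] . pi = 1

Solving yields:
  pi_1 = 163/699
  pi_2 = 223/699
  pi_3 = 43/233
  pi_4 = 184/699

Verification (pi * P):
  163/699*2/5 + 223/699*1/10 + 43/233*3/10 + 184/699*1/5 = 163/699 = pi_1  (ok)
  163/699*3/10 + 223/699*1/2 + 43/233*1/5 + 184/699*1/5 = 223/699 = pi_2  (ok)
  163/699*1/10 + 223/699*1/5 + 43/233*1/10 + 184/699*3/10 = 43/233 = pi_3  (ok)
  163/699*1/5 + 223/699*1/5 + 43/233*2/5 + 184/699*3/10 = 184/699 = pi_4  (ok)

Answer: 163/699 223/699 43/233 184/699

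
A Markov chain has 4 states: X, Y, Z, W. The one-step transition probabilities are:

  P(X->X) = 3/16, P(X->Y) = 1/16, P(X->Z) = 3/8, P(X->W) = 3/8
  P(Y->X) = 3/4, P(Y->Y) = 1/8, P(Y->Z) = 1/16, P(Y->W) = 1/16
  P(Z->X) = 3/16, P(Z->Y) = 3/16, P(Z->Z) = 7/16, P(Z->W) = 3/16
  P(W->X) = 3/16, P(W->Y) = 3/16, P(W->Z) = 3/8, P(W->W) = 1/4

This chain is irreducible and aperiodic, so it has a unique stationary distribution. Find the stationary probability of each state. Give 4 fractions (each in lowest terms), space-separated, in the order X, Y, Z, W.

Answer: 39/145 21/145 51/145 34/145

Derivation:
The stationary distribution satisfies pi = pi * P, i.e.:
  pi_X = 3/16*pi_X + 3/4*pi_Y + 3/16*pi_Z + 3/16*pi_W
  pi_Y = 1/16*pi_X + 1/8*pi_Y + 3/16*pi_Z + 3/16*pi_W
  pi_Z = 3/8*pi_X + 1/16*pi_Y + 7/16*pi_Z + 3/8*pi_W
  pi_W = 3/8*pi_X + 1/16*pi_Y + 3/16*pi_Z + 1/4*pi_W
with normalization: pi_X + pi_Y + pi_Z + pi_W = 1.

Using the first 3 balance equations plus normalization, the linear system A*pi = b is:
  [-13/16, 3/4, 3/16, 3/16] . pi = 0
  [1/16, -7/8, 3/16, 3/16] . pi = 0
  [3/8, 1/16, -9/16, 3/8] . pi = 0
  [1, 1, 1, 1] . pi = 1

Solving yields:
  pi_X = 39/145
  pi_Y = 21/145
  pi_Z = 51/145
  pi_W = 34/145

Verification (pi * P):
  39/145*3/16 + 21/145*3/4 + 51/145*3/16 + 34/145*3/16 = 39/145 = pi_X  (ok)
  39/145*1/16 + 21/145*1/8 + 51/145*3/16 + 34/145*3/16 = 21/145 = pi_Y  (ok)
  39/145*3/8 + 21/145*1/16 + 51/145*7/16 + 34/145*3/8 = 51/145 = pi_Z  (ok)
  39/145*3/8 + 21/145*1/16 + 51/145*3/16 + 34/145*1/4 = 34/145 = pi_W  (ok)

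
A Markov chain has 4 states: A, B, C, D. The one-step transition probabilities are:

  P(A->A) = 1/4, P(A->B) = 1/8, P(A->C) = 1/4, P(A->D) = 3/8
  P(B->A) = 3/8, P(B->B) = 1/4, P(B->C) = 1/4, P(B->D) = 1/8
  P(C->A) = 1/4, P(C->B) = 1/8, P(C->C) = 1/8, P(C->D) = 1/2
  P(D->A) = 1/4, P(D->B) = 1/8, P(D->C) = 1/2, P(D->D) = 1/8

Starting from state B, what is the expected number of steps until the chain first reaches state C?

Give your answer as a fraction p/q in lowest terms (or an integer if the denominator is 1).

Let h_i = expected steps to first reach C from state i.
Boundary: h_C = 0.
First-step equations for the other states:
  h_A = 1 + 1/4*h_A + 1/8*h_B + 1/4*h_C + 3/8*h_D
  h_B = 1 + 3/8*h_A + 1/4*h_B + 1/4*h_C + 1/8*h_D
  h_D = 1 + 1/4*h_A + 1/8*h_B + 1/2*h_C + 1/8*h_D

Substituting h_C = 0 and rearranging gives the linear system (I - Q) h = 1:
  [3/4, -1/8, -3/8] . (h_A, h_B, h_D) = 1
  [-3/8, 3/4, -1/8] . (h_A, h_B, h_D) = 1
  [-1/4, -1/8, 7/8] . (h_A, h_B, h_D) = 1

Solving yields:
  h_A = 280/89
  h_B = 296/89
  h_D = 224/89

Starting state is B, so the expected hitting time is h_B = 296/89.

Answer: 296/89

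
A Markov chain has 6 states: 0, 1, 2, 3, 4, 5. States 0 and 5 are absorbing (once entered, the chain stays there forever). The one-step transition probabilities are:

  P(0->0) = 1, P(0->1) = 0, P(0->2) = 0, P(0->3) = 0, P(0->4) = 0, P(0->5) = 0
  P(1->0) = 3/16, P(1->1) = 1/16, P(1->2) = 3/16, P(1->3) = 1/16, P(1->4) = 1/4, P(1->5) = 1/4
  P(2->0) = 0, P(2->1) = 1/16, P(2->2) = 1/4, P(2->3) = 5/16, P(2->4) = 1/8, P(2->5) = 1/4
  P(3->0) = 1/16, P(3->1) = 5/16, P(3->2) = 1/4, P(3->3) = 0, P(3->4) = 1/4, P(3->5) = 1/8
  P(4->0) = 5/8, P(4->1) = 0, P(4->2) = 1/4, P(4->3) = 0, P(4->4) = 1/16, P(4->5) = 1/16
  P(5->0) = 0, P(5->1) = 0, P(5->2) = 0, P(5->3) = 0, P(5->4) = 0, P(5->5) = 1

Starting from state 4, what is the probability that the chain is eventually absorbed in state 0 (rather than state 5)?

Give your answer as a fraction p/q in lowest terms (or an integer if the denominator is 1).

Let a_i = P(absorbed in 0 | start in state i).
Boundary conditions: a_0 = 1, a_5 = 0.
For each transient state i, a_i = sum_j P(i->j) * a_j:
  a_1 = 3/16*a_0 + 1/16*a_1 + 3/16*a_2 + 1/16*a_3 + 1/4*a_4 + 1/4*a_5
  a_2 = 0*a_0 + 1/16*a_1 + 1/4*a_2 + 5/16*a_3 + 1/8*a_4 + 1/4*a_5
  a_3 = 1/16*a_0 + 5/16*a_1 + 1/4*a_2 + 0*a_3 + 1/4*a_4 + 1/8*a_5
  a_4 = 5/8*a_0 + 0*a_1 + 1/4*a_2 + 0*a_3 + 1/16*a_4 + 1/16*a_5

Substituting a_0 = 1 and a_5 = 0, rearrange to (I - Q) a = r where r[i] = P(i -> 0):
  [15/16, -3/16, -1/16, -1/4] . (a_1, a_2, a_3, a_4) = 3/16
  [-1/16, 3/4, -5/16, -1/8] . (a_1, a_2, a_3, a_4) = 0
  [-5/16, -1/4, 1, -1/4] . (a_1, a_2, a_3, a_4) = 1/16
  [0, -1/4, 0, 15/16] . (a_1, a_2, a_3, a_4) = 5/8

Solving yields:
  a_1 = 16593/32143
  a_2 = 12365/32143
  a_3 = 16467/32143
  a_4 = 24726/32143

Starting state is 4, so the absorption probability is a_4 = 24726/32143.

Answer: 24726/32143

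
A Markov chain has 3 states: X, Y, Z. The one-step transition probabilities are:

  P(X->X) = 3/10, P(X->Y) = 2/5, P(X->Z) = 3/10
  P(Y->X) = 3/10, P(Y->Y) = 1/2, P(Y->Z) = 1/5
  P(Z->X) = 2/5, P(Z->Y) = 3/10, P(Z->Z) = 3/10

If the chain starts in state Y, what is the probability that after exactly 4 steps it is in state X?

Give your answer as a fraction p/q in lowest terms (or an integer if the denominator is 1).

Computing P^4 by repeated multiplication:
P^1 =
  X: [3/10, 2/5, 3/10]
  Y: [3/10, 1/2, 1/5]
  Z: [2/5, 3/10, 3/10]
P^2 =
  X: [33/100, 41/100, 13/50]
  Y: [8/25, 43/100, 1/4]
  Z: [33/100, 2/5, 27/100]
P^3 =
  X: [163/500, 83/200, 259/1000]
  Y: [13/40, 209/500, 257/1000]
  Z: [327/1000, 413/1000, 13/50]
P^4 =
  X: [3259/10000, 1039/2500, 517/2000]
  Y: [3257/10000, 4161/10000, 1291/5000]
  Z: [163/500, 4153/10000, 2587/10000]

(P^4)[Y -> X] = 3257/10000

Answer: 3257/10000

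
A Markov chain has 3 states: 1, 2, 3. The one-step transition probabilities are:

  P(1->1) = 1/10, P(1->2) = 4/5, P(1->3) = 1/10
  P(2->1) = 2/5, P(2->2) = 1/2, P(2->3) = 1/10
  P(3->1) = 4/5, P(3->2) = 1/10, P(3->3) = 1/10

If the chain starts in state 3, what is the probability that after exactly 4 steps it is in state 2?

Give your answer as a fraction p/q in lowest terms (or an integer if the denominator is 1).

Answer: 287/500

Derivation:
Computing P^4 by repeated multiplication:
P^1 =
  1: [1/10, 4/5, 1/10]
  2: [2/5, 1/2, 1/10]
  3: [4/5, 1/10, 1/10]
P^2 =
  1: [41/100, 49/100, 1/10]
  2: [8/25, 29/50, 1/10]
  3: [1/5, 7/10, 1/10]
P^3 =
  1: [317/1000, 583/1000, 1/10]
  2: [43/125, 139/250, 1/10]
  3: [19/50, 13/25, 1/10]
P^4 =
  1: [3449/10000, 5551/10000, 1/10]
  2: [421/1250, 352/625, 1/10]
  3: [163/500, 287/500, 1/10]

(P^4)[3 -> 2] = 287/500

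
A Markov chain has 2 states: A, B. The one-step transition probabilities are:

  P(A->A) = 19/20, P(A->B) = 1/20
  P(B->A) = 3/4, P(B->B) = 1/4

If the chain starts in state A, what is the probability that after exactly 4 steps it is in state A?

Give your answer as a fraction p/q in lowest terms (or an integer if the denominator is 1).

Answer: 586/625

Derivation:
Computing P^4 by repeated multiplication:
P^1 =
  A: [19/20, 1/20]
  B: [3/4, 1/4]
P^2 =
  A: [47/50, 3/50]
  B: [9/10, 1/10]
P^3 =
  A: [469/500, 31/500]
  B: [93/100, 7/100]
P^4 =
  A: [586/625, 39/625]
  B: [117/125, 8/125]

(P^4)[A -> A] = 586/625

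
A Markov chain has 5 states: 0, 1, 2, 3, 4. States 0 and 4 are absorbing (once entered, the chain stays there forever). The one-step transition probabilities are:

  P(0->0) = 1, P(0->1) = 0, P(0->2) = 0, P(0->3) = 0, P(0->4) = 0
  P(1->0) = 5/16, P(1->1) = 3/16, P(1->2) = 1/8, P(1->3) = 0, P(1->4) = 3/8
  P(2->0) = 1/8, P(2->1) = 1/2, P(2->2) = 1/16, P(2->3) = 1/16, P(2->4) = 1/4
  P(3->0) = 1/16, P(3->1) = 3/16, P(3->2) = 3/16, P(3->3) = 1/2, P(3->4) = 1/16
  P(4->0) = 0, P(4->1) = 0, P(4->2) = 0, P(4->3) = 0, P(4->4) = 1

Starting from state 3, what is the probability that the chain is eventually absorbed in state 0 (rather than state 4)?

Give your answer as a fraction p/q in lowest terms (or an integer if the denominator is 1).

Answer: 614/1387

Derivation:
Let a_i = P(absorbed in 0 | start in state i).
Boundary conditions: a_0 = 1, a_4 = 0.
For each transient state i, a_i = sum_j P(i->j) * a_j:
  a_1 = 5/16*a_0 + 3/16*a_1 + 1/8*a_2 + 0*a_3 + 3/8*a_4
  a_2 = 1/8*a_0 + 1/2*a_1 + 1/16*a_2 + 1/16*a_3 + 1/4*a_4
  a_3 = 1/16*a_0 + 3/16*a_1 + 3/16*a_2 + 1/2*a_3 + 1/16*a_4

Substituting a_0 = 1 and a_4 = 0, rearrange to (I - Q) a = r where r[i] = P(i -> 0):
  [13/16, -1/8, 0] . (a_1, a_2, a_3) = 5/16
  [-1/2, 15/16, -1/16] . (a_1, a_2, a_3) = 1/8
  [-3/16, -3/16, 1/2] . (a_1, a_2, a_3) = 1/16

Solving yields:
  a_1 = 619/1387
  a_2 = 556/1387
  a_3 = 614/1387

Starting state is 3, so the absorption probability is a_3 = 614/1387.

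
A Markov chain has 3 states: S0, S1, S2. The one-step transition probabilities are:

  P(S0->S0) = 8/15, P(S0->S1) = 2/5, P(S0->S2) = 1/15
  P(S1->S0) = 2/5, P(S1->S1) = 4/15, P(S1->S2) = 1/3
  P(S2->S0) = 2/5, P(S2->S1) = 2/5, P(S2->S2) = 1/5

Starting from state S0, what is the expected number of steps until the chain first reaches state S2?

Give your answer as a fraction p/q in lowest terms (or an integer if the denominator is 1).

Let h_i = expected steps to first reach S2 from state i.
Boundary: h_S2 = 0.
First-step equations for the other states:
  h_S0 = 1 + 8/15*h_S0 + 2/5*h_S1 + 1/15*h_S2
  h_S1 = 1 + 2/5*h_S0 + 4/15*h_S1 + 1/3*h_S2

Substituting h_S2 = 0 and rearranging gives the linear system (I - Q) h = 1:
  [7/15, -2/5] . (h_S0, h_S1) = 1
  [-2/5, 11/15] . (h_S0, h_S1) = 1

Solving yields:
  h_S0 = 255/41
  h_S1 = 195/41

Starting state is S0, so the expected hitting time is h_S0 = 255/41.

Answer: 255/41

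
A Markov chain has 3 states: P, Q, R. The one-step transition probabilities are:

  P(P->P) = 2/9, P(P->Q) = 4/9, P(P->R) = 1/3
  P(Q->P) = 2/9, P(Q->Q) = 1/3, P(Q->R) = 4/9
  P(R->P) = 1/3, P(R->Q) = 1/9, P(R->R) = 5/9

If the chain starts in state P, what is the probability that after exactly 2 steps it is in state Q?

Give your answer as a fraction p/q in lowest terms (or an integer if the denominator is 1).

Answer: 23/81

Derivation:
Computing P^2 by repeated multiplication:
P^1 =
  P: [2/9, 4/9, 1/3]
  Q: [2/9, 1/3, 4/9]
  R: [1/3, 1/9, 5/9]
P^2 =
  P: [7/27, 23/81, 37/81]
  Q: [22/81, 7/27, 38/81]
  R: [23/81, 20/81, 38/81]

(P^2)[P -> Q] = 23/81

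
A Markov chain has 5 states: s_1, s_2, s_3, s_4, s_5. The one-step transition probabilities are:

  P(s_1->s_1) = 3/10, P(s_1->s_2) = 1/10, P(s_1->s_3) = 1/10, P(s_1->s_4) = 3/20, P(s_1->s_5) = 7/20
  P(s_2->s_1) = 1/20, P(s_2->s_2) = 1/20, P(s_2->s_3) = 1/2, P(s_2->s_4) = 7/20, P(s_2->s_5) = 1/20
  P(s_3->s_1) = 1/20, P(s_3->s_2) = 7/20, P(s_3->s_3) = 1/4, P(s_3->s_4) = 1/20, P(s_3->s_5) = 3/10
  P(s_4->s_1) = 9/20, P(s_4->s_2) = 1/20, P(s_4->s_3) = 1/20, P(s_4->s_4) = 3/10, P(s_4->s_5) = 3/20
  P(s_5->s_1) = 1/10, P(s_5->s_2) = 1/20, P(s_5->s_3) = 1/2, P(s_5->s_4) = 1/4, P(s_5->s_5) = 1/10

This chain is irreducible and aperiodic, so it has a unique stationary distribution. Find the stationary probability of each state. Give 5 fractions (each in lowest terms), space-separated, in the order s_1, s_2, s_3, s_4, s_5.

Answer: 26675/141987 19816/141987 1997/7473 28655/141987 28898/141987

Derivation:
The stationary distribution satisfies pi = pi * P, i.e.:
  pi_s_1 = 3/10*pi_s_1 + 1/20*pi_s_2 + 1/20*pi_s_3 + 9/20*pi_s_4 + 1/10*pi_s_5
  pi_s_2 = 1/10*pi_s_1 + 1/20*pi_s_2 + 7/20*pi_s_3 + 1/20*pi_s_4 + 1/20*pi_s_5
  pi_s_3 = 1/10*pi_s_1 + 1/2*pi_s_2 + 1/4*pi_s_3 + 1/20*pi_s_4 + 1/2*pi_s_5
  pi_s_4 = 3/20*pi_s_1 + 7/20*pi_s_2 + 1/20*pi_s_3 + 3/10*pi_s_4 + 1/4*pi_s_5
  pi_s_5 = 7/20*pi_s_1 + 1/20*pi_s_2 + 3/10*pi_s_3 + 3/20*pi_s_4 + 1/10*pi_s_5
with normalization: pi_s_1 + pi_s_2 + pi_s_3 + pi_s_4 + pi_s_5 = 1.

Using the first 4 balance equations plus normalization, the linear system A*pi = b is:
  [-7/10, 1/20, 1/20, 9/20, 1/10] . pi = 0
  [1/10, -19/20, 7/20, 1/20, 1/20] . pi = 0
  [1/10, 1/2, -3/4, 1/20, 1/2] . pi = 0
  [3/20, 7/20, 1/20, -7/10, 1/4] . pi = 0
  [1, 1, 1, 1, 1] . pi = 1

Solving yields:
  pi_s_1 = 26675/141987
  pi_s_2 = 19816/141987
  pi_s_3 = 1997/7473
  pi_s_4 = 28655/141987
  pi_s_5 = 28898/141987

Verification (pi * P):
  26675/141987*3/10 + 19816/141987*1/20 + 1997/7473*1/20 + 28655/141987*9/20 + 28898/141987*1/10 = 26675/141987 = pi_s_1  (ok)
  26675/141987*1/10 + 19816/141987*1/20 + 1997/7473*7/20 + 28655/141987*1/20 + 28898/141987*1/20 = 19816/141987 = pi_s_2  (ok)
  26675/141987*1/10 + 19816/141987*1/2 + 1997/7473*1/4 + 28655/141987*1/20 + 28898/141987*1/2 = 1997/7473 = pi_s_3  (ok)
  26675/141987*3/20 + 19816/141987*7/20 + 1997/7473*1/20 + 28655/141987*3/10 + 28898/141987*1/4 = 28655/141987 = pi_s_4  (ok)
  26675/141987*7/20 + 19816/141987*1/20 + 1997/7473*3/10 + 28655/141987*3/20 + 28898/141987*1/10 = 28898/141987 = pi_s_5  (ok)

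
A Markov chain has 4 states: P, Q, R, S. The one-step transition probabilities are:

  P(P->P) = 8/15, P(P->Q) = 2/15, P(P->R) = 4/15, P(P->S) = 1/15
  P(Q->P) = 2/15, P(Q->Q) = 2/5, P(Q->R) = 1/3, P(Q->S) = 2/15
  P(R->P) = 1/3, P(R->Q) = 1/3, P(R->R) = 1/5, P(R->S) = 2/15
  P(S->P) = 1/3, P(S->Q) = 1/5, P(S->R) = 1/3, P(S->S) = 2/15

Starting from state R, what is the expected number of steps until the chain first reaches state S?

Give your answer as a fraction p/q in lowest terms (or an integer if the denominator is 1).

Answer: 2385/263

Derivation:
Let h_i = expected steps to first reach S from state i.
Boundary: h_S = 0.
First-step equations for the other states:
  h_P = 1 + 8/15*h_P + 2/15*h_Q + 4/15*h_R + 1/15*h_S
  h_Q = 1 + 2/15*h_P + 2/5*h_Q + 1/3*h_R + 2/15*h_S
  h_R = 1 + 1/3*h_P + 1/3*h_Q + 1/5*h_R + 2/15*h_S

Substituting h_S = 0 and rearranging gives the linear system (I - Q) h = 1:
  [7/15, -2/15, -4/15] . (h_P, h_Q, h_R) = 1
  [-2/15, 3/5, -1/3] . (h_P, h_Q, h_R) = 1
  [-1/3, -1/3, 4/5] . (h_P, h_Q, h_R) = 1

Solving yields:
  h_P = 2595/263
  h_Q = 2340/263
  h_R = 2385/263

Starting state is R, so the expected hitting time is h_R = 2385/263.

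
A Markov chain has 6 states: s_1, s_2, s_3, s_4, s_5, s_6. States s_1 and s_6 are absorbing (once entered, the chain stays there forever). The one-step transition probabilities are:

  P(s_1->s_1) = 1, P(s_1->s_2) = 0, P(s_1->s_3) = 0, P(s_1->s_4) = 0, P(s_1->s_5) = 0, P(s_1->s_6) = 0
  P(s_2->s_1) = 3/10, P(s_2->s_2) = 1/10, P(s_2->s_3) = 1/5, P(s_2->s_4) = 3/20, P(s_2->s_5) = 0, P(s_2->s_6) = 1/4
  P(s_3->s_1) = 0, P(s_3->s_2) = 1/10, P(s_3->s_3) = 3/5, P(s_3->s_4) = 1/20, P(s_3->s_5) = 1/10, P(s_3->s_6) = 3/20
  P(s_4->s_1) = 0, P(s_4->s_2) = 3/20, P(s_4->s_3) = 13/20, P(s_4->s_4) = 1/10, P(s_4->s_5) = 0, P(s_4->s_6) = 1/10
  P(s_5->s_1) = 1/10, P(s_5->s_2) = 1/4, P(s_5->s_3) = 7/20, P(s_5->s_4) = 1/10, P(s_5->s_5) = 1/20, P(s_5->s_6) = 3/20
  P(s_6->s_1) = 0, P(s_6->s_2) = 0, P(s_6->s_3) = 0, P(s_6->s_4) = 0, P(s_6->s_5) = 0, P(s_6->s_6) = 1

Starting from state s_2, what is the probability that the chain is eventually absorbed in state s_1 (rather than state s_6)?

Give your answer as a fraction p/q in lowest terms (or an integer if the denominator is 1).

Answer: 2259/5414

Derivation:
Let a_i = P(absorbed in s_1 | start in state i).
Boundary conditions: a_s_1 = 1, a_s_6 = 0.
For each transient state i, a_i = sum_j P(i->j) * a_j:
  a_s_2 = 3/10*a_s_1 + 1/10*a_s_2 + 1/5*a_s_3 + 3/20*a_s_4 + 0*a_s_5 + 1/4*a_s_6
  a_s_3 = 0*a_s_1 + 1/10*a_s_2 + 3/5*a_s_3 + 1/20*a_s_4 + 1/10*a_s_5 + 3/20*a_s_6
  a_s_4 = 0*a_s_1 + 3/20*a_s_2 + 13/20*a_s_3 + 1/10*a_s_4 + 0*a_s_5 + 1/10*a_s_6
  a_s_5 = 1/10*a_s_1 + 1/4*a_s_2 + 7/20*a_s_3 + 1/10*a_s_4 + 1/20*a_s_5 + 3/20*a_s_6

Substituting a_s_1 = 1 and a_s_6 = 0, rearrange to (I - Q) a = r where r[i] = P(i -> s_1):
  [9/10, -1/5, -3/20, 0] . (a_s_2, a_s_3, a_s_4, a_s_5) = 3/10
  [-1/10, 2/5, -1/20, -1/10] . (a_s_2, a_s_3, a_s_4, a_s_5) = 0
  [-3/20, -13/20, 9/10, 0] . (a_s_2, a_s_3, a_s_4, a_s_5) = 0
  [-1/4, -7/20, -1/10, 19/20] . (a_s_2, a_s_3, a_s_4, a_s_5) = 1/10

Solving yields:
  a_s_2 = 2259/5414
  a_s_3 = 1143/5414
  a_s_4 = 601/2707
  a_s_5 = 856/2707

Starting state is s_2, so the absorption probability is a_s_2 = 2259/5414.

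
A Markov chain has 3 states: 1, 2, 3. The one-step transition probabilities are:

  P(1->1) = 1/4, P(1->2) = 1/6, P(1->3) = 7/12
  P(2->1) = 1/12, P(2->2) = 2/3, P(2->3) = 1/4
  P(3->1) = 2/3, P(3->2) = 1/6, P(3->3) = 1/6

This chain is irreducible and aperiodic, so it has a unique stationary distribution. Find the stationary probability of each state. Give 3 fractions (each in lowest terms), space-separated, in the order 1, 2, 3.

The stationary distribution satisfies pi = pi * P, i.e.:
  pi_1 = 1/4*pi_1 + 1/12*pi_2 + 2/3*pi_3
  pi_2 = 1/6*pi_1 + 2/3*pi_2 + 1/6*pi_3
  pi_3 = 7/12*pi_1 + 1/4*pi_2 + 1/6*pi_3
with normalization: pi_1 + pi_2 + pi_3 = 1.

Using the first 2 balance equations plus normalization, the linear system A*pi = b is:
  [-3/4, 1/12, 2/3] . pi = 0
  [1/6, -1/3, 1/6] . pi = 0
  [1, 1, 1] . pi = 1

Solving yields:
  pi_1 = 1/3
  pi_2 = 1/3
  pi_3 = 1/3

Verification (pi * P):
  1/3*1/4 + 1/3*1/12 + 1/3*2/3 = 1/3 = pi_1  (ok)
  1/3*1/6 + 1/3*2/3 + 1/3*1/6 = 1/3 = pi_2  (ok)
  1/3*7/12 + 1/3*1/4 + 1/3*1/6 = 1/3 = pi_3  (ok)

Answer: 1/3 1/3 1/3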